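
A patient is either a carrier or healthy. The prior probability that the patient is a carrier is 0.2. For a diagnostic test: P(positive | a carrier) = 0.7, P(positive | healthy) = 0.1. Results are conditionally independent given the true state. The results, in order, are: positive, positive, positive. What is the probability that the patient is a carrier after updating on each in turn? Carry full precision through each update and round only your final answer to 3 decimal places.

0.988

After 'positive': P(carrier) = 0.7·0.2000 / (0.7·0.2000 + 0.1·0.8000) ≈ 0.6364
After 'positive': P(carrier) = 0.7·0.6364 / (0.7·0.6364 + 0.1·0.3636) ≈ 0.9245
After 'positive': P(carrier) = 0.7·0.9245 / (0.7·0.9245 + 0.1·0.0755) ≈ 0.9885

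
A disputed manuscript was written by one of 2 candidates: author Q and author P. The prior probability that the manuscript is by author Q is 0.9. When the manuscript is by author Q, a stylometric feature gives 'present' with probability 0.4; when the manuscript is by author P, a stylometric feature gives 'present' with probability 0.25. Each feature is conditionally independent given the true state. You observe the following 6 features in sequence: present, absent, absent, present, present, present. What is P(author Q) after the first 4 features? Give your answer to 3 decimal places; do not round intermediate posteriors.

After 'present': P(author Q) = 0.4·0.9000 / (0.4·0.9000 + 0.25·0.1000) ≈ 0.9351
After 'absent': P(author Q) = 0.6·0.9351 / (0.6·0.9351 + 0.75·0.0649) ≈ 0.9201
After 'absent': P(author Q) = 0.6·0.9201 / (0.6·0.9201 + 0.75·0.0799) ≈ 0.9021
After 'present': P(author Q) = 0.4·0.9021 / (0.4·0.9021 + 0.25·0.0979) ≈ 0.9365

0.936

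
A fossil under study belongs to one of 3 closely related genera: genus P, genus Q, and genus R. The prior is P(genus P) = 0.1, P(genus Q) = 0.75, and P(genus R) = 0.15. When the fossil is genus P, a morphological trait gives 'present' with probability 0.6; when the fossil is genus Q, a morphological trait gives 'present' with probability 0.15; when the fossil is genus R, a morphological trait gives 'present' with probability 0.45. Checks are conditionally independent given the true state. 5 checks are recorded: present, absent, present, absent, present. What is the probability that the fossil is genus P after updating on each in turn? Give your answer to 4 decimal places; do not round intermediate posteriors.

Apply Bayes' rule sequentially, carrying P(genus P) forward.
After 'present': normaliser = 0.6·0.1000 + 0.15·0.7500 + 0.45·0.1500; P(genus P) ≈ 0.2500, P(genus Q) ≈ 0.4688, P(genus R) ≈ 0.2812
After 'absent': normaliser = 0.4·0.2500 + 0.85·0.4688 + 0.55·0.2812; P(genus P) ≈ 0.1531, P(genus Q) ≈ 0.6100, P(genus R) ≈ 0.2368
After 'present': normaliser = 0.6·0.1531 + 0.15·0.6100 + 0.45·0.2368; P(genus P) ≈ 0.3168, P(genus Q) ≈ 0.3156, P(genus R) ≈ 0.3676
After 'absent': normaliser = 0.4·0.3168 + 0.85·0.3156 + 0.55·0.3676; P(genus P) ≈ 0.2122, P(genus Q) ≈ 0.4492, P(genus R) ≈ 0.3385
After 'present': normaliser = 0.6·0.2122 + 0.15·0.4492 + 0.45·0.3385; P(genus P) ≈ 0.3669, P(genus Q) ≈ 0.1942, P(genus R) ≈ 0.4390

0.3669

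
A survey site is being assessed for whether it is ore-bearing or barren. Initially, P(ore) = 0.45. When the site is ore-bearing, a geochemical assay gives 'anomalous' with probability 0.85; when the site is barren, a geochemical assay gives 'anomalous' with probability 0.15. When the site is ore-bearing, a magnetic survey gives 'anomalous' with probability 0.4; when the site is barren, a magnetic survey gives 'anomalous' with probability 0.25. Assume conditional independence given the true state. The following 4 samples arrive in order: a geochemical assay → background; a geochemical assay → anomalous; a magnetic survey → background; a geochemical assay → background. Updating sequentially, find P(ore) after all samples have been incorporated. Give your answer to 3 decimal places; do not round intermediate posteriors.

After a geochemical assay='background': P(ore) = 0.15·0.4500 / (0.15·0.4500 + 0.85·0.5500) ≈ 0.1262
After a geochemical assay='anomalous': P(ore) = 0.85·0.1262 / (0.85·0.1262 + 0.15·0.8738) ≈ 0.4500
After a magnetic survey='background': P(ore) = 0.6·0.4500 / (0.6·0.4500 + 0.75·0.5500) ≈ 0.3956
After a geochemical assay='background': P(ore) = 0.15·0.3956 / (0.15·0.3956 + 0.85·0.6044) ≈ 0.1035

0.104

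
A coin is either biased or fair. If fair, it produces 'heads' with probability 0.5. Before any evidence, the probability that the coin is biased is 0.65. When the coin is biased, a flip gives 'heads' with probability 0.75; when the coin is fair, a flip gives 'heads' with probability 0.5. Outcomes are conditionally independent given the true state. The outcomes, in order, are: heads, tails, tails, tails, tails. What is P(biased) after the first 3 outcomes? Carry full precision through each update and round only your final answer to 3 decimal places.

After 'heads': P(biased) = 0.75·0.6500 / (0.75·0.6500 + 0.5·0.3500) ≈ 0.7358
After 'tails': P(biased) = 0.25·0.7358 / (0.25·0.7358 + 0.5·0.2642) ≈ 0.5821
After 'tails': P(biased) = 0.25·0.5821 / (0.25·0.5821 + 0.5·0.4179) ≈ 0.4105

0.411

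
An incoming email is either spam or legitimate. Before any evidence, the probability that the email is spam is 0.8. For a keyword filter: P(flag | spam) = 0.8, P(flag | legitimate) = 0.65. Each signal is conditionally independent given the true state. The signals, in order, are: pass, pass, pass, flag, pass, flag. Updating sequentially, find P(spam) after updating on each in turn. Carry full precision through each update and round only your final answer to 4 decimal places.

Apply Bayes' rule sequentially, carrying P(spam) forward.
After 'pass': P(spam) = 0.2·0.8000 / (0.2·0.8000 + 0.35·0.2000) ≈ 0.6957
After 'pass': P(spam) = 0.2·0.6957 / (0.2·0.6957 + 0.35·0.3043) ≈ 0.5664
After 'pass': P(spam) = 0.2·0.5664 / (0.2·0.5664 + 0.35·0.4336) ≈ 0.4274
After 'flag': P(spam) = 0.8·0.4274 / (0.8·0.4274 + 0.65·0.5726) ≈ 0.4788
After 'pass': P(spam) = 0.2·0.4788 / (0.2·0.4788 + 0.35·0.5212) ≈ 0.3442
After 'flag': P(spam) = 0.8·0.3442 / (0.8·0.3442 + 0.65·0.6558) ≈ 0.3925

0.3925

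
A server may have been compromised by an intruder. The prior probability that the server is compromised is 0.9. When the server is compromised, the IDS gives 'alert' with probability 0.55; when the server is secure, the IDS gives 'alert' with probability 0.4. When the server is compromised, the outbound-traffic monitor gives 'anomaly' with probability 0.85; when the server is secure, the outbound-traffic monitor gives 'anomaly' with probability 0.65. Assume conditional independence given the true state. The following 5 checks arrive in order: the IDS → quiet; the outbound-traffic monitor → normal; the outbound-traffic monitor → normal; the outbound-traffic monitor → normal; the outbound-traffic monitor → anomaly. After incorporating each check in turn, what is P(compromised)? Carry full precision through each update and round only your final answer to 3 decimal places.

0.410

After the IDS='quiet': P(compromised) = 0.45·0.9000 / (0.45·0.9000 + 0.6·0.1000) ≈ 0.8710
After the outbound-traffic monitor='normal': P(compromised) = 0.15·0.8710 / (0.15·0.8710 + 0.35·0.1290) ≈ 0.7431
After the outbound-traffic monitor='normal': P(compromised) = 0.15·0.7431 / (0.15·0.7431 + 0.35·0.2569) ≈ 0.5535
After the outbound-traffic monitor='normal': P(compromised) = 0.15·0.5535 / (0.15·0.5535 + 0.35·0.4465) ≈ 0.3470
After the outbound-traffic monitor='anomaly': P(compromised) = 0.85·0.3470 / (0.85·0.3470 + 0.65·0.6530) ≈ 0.4100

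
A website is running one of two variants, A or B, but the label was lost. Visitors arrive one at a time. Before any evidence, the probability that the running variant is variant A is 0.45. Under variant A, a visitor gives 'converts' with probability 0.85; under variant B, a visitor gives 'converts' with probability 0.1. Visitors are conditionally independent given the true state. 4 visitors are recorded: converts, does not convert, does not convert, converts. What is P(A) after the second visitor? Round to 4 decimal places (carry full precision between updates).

After 'converts': P(A) = 0.85·0.4500 / (0.85·0.4500 + 0.1·0.5500) ≈ 0.8743
After 'does not convert': P(A) = 0.15·0.8743 / (0.15·0.8743 + 0.9·0.1257) ≈ 0.5368

0.5368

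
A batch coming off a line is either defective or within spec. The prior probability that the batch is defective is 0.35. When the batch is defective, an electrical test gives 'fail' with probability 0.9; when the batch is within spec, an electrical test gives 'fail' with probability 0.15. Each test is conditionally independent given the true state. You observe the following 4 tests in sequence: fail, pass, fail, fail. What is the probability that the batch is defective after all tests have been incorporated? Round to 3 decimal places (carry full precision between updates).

0.932

After 'fail': P(defective) = 0.9·0.3500 / (0.9·0.3500 + 0.15·0.6500) ≈ 0.7636
After 'pass': P(defective) = 0.1·0.7636 / (0.1·0.7636 + 0.85·0.2364) ≈ 0.2754
After 'fail': P(defective) = 0.9·0.2754 / (0.9·0.2754 + 0.15·0.7246) ≈ 0.6952
After 'fail': P(defective) = 0.9·0.6952 / (0.9·0.6952 + 0.15·0.3048) ≈ 0.9319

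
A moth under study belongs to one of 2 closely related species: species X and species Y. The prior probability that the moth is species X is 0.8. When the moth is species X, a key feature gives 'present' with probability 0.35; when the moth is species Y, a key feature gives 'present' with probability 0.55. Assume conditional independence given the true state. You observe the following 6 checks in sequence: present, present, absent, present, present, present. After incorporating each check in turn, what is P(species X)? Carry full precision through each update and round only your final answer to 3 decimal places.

Each posterior becomes the prior for the next update.
After 'present': P(species X) = 0.35·0.8000 / (0.35·0.8000 + 0.55·0.2000) ≈ 0.7179
After 'present': P(species X) = 0.35·0.7179 / (0.35·0.7179 + 0.55·0.2821) ≈ 0.6183
After 'absent': P(species X) = 0.65·0.6183 / (0.65·0.6183 + 0.45·0.3817) ≈ 0.7006
After 'present': P(species X) = 0.35·0.7006 / (0.35·0.7006 + 0.55·0.2994) ≈ 0.5982
After 'present': P(species X) = 0.35·0.5982 / (0.35·0.5982 + 0.55·0.4018) ≈ 0.4865
After 'present': P(species X) = 0.35·0.4865 / (0.35·0.4865 + 0.55·0.5135) ≈ 0.3762

0.376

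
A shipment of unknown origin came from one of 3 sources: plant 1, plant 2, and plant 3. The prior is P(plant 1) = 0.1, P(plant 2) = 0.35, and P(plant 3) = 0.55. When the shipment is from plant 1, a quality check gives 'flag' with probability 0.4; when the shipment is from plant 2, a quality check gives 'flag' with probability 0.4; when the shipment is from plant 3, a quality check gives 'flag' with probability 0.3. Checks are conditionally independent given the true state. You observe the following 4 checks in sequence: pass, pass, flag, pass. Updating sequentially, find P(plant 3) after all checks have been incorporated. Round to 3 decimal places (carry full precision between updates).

0.593

After 'pass': normaliser = 0.6·0.1000 + 0.6·0.3500 + 0.7·0.5500; P(plant 1) ≈ 0.0916, P(plant 2) ≈ 0.3206, P(plant 3) ≈ 0.5878
After 'pass': normaliser = 0.6·0.0916 + 0.6·0.3206 + 0.7·0.5878; P(plant 1) ≈ 0.0834, P(plant 2) ≈ 0.2920, P(plant 3) ≈ 0.6246
After 'flag': normaliser = 0.4·0.0834 + 0.4·0.2920 + 0.3·0.6246; P(plant 1) ≈ 0.0989, P(plant 2) ≈ 0.3460, P(plant 3) ≈ 0.5551
After 'pass': normaliser = 0.6·0.0989 + 0.6·0.3460 + 0.7·0.5551; P(plant 1) ≈ 0.0905, P(plant 2) ≈ 0.3167, P(plant 3) ≈ 0.5928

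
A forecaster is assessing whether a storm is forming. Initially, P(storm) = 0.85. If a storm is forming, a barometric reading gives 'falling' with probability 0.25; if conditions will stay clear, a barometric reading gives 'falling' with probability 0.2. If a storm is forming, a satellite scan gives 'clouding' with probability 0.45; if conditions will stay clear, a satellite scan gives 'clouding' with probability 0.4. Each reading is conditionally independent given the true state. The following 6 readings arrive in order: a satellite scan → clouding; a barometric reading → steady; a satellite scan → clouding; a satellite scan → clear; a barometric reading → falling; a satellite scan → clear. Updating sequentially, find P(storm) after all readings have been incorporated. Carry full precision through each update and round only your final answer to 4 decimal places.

0.8760

Each posterior becomes the prior for the next update.
After a satellite scan='clouding': P(storm) = 0.45·0.8500 / (0.45·0.8500 + 0.4·0.1500) ≈ 0.8644
After a barometric reading='steady': P(storm) = 0.75·0.8644 / (0.75·0.8644 + 0.8·0.1356) ≈ 0.8567
After a satellite scan='clouding': P(storm) = 0.45·0.8567 / (0.45·0.8567 + 0.4·0.1433) ≈ 0.8705
After a satellite scan='clear': P(storm) = 0.55·0.8705 / (0.55·0.8705 + 0.6·0.1295) ≈ 0.8604
After a barometric reading='falling': P(storm) = 0.25·0.8604 / (0.25·0.8604 + 0.2·0.1396) ≈ 0.8851
After a satellite scan='clear': P(storm) = 0.55·0.8851 / (0.55·0.8851 + 0.6·0.1149) ≈ 0.8760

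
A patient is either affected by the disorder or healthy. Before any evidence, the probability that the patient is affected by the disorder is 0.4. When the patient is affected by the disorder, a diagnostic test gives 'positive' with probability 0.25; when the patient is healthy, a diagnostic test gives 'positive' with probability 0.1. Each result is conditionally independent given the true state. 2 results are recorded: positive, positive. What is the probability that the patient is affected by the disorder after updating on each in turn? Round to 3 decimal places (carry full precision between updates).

0.806

After 'positive': P(affected) = 0.25·0.4000 / (0.25·0.4000 + 0.1·0.6000) ≈ 0.6250
After 'positive': P(affected) = 0.25·0.6250 / (0.25·0.6250 + 0.1·0.3750) ≈ 0.8065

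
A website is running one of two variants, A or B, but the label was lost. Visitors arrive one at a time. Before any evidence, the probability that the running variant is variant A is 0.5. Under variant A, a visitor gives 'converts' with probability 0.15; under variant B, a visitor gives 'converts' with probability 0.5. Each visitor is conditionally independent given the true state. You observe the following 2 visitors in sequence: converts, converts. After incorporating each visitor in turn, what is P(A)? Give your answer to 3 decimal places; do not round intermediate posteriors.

Apply Bayes' rule sequentially, carrying P(A) forward.
After 'converts': P(A) = 0.15·0.5000 / (0.15·0.5000 + 0.5·0.5000) ≈ 0.2308
After 'converts': P(A) = 0.15·0.2308 / (0.15·0.2308 + 0.5·0.7692) ≈ 0.0826

0.083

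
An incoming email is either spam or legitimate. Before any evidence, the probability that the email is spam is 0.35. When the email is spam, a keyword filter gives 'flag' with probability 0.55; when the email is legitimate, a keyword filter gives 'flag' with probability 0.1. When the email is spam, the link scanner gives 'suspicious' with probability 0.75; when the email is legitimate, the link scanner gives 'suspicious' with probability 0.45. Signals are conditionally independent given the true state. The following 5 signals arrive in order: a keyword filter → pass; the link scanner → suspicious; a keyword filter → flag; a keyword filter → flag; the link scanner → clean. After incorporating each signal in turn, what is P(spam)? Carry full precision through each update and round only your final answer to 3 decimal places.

0.861

After a keyword filter='pass': P(spam) = 0.45·0.3500 / (0.45·0.3500 + 0.9·0.6500) ≈ 0.2121
After the link scanner='suspicious': P(spam) = 0.75·0.2121 / (0.75·0.2121 + 0.45·0.7879) ≈ 0.3097
After a keyword filter='flag': P(spam) = 0.55·0.3097 / (0.55·0.3097 + 0.1·0.6903) ≈ 0.7116
After a keyword filter='flag': P(spam) = 0.55·0.7116 / (0.55·0.7116 + 0.1·0.2884) ≈ 0.9314
After the link scanner='clean': P(spam) = 0.25·0.9314 / (0.25·0.9314 + 0.55·0.0686) ≈ 0.8605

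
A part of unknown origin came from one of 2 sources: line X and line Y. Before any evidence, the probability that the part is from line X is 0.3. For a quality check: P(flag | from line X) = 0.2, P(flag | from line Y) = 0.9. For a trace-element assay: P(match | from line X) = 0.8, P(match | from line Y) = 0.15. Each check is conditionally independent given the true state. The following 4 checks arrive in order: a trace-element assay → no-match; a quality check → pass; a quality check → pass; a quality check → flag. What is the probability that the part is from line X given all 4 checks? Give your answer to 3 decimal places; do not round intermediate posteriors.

0.589

After a trace-element assay='no-match': P(line X) = 0.2·0.3000 / (0.2·0.3000 + 0.85·0.7000) ≈ 0.0916
After a quality check='pass': P(line X) = 0.8·0.0916 / (0.8·0.0916 + 0.1·0.9084) ≈ 0.4465
After a quality check='pass': P(line X) = 0.8·0.4465 / (0.8·0.4465 + 0.1·0.5535) ≈ 0.8658
After a quality check='flag': P(line X) = 0.2·0.8658 / (0.2·0.8658 + 0.9·0.1342) ≈ 0.5892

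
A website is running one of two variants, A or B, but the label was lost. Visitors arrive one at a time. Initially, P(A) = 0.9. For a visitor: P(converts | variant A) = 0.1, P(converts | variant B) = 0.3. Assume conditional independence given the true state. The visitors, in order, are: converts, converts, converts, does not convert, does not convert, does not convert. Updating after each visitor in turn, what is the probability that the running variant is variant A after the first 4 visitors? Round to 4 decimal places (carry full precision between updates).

After 'converts': P(A) = 0.1·0.9000 / (0.1·0.9000 + 0.3·0.1000) ≈ 0.7500
After 'converts': P(A) = 0.1·0.7500 / (0.1·0.7500 + 0.3·0.2500) ≈ 0.5000
After 'converts': P(A) = 0.1·0.5000 / (0.1·0.5000 + 0.3·0.5000) ≈ 0.2500
After 'does not convert': P(A) = 0.9·0.2500 / (0.9·0.2500 + 0.7·0.7500) ≈ 0.3000

0.3000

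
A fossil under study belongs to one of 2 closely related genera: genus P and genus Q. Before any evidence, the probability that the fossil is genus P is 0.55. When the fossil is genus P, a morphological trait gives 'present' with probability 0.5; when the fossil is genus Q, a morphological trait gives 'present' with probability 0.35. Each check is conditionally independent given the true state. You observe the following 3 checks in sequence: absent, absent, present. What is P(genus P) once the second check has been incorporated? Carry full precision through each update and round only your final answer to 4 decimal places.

Each posterior becomes the prior for the next update.
After 'absent': P(genus P) = 0.5·0.5500 / (0.5·0.5500 + 0.65·0.4500) ≈ 0.4846
After 'absent': P(genus P) = 0.5·0.4846 / (0.5·0.4846 + 0.65·0.5154) ≈ 0.4197

0.4197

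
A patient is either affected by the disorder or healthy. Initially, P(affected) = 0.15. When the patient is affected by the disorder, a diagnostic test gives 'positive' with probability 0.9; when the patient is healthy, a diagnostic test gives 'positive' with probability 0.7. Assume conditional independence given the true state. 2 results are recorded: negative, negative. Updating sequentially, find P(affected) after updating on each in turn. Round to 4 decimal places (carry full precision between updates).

After 'negative': P(affected) = 0.1·0.1500 / (0.1·0.1500 + 0.3·0.8500) ≈ 0.0556
After 'negative': P(affected) = 0.1·0.0556 / (0.1·0.0556 + 0.3·0.9444) ≈ 0.0192

0.0192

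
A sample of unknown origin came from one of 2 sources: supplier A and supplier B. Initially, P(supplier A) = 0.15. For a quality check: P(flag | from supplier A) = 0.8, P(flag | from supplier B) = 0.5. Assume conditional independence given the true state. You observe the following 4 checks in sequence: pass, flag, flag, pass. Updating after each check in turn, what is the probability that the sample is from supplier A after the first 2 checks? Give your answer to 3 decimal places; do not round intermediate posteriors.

Each posterior becomes the prior for the next update.
After 'pass': P(supplier A) = 0.2·0.1500 / (0.2·0.1500 + 0.5·0.8500) ≈ 0.0659
After 'flag': P(supplier A) = 0.8·0.0659 / (0.8·0.0659 + 0.5·0.9341) ≈ 0.1015

0.101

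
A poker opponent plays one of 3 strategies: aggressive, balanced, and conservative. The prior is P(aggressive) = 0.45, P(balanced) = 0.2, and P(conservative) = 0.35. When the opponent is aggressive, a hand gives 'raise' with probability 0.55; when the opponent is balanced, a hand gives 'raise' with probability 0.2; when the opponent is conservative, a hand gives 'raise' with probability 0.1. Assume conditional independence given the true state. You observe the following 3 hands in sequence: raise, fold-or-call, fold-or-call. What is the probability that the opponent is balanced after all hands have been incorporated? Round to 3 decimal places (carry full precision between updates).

After 'raise': normaliser = 0.55·0.4500 + 0.2·0.2000 + 0.1·0.3500; P(aggressive) ≈ 0.7674, P(balanced) ≈ 0.1240, P(conservative) ≈ 0.1085
After 'fold-or-call': normaliser = 0.45·0.7674 + 0.8·0.1240 + 0.9·0.1085; P(aggressive) ≈ 0.6369, P(balanced) ≈ 0.1830, P(conservative) ≈ 0.1801
After 'fold-or-call': normaliser = 0.45·0.6369 + 0.8·0.1830 + 0.9·0.1801; P(aggressive) ≈ 0.4816, P(balanced) ≈ 0.2460, P(conservative) ≈ 0.2724

0.246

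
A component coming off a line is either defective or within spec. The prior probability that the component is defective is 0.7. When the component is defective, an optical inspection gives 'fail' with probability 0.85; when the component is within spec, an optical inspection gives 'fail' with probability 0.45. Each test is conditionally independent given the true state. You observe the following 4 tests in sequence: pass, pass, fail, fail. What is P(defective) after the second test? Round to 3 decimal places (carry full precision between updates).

After 'pass': P(defective) = 0.15·0.7000 / (0.15·0.7000 + 0.55·0.3000) ≈ 0.3889
After 'pass': P(defective) = 0.15·0.3889 / (0.15·0.3889 + 0.55·0.6111) ≈ 0.1479

0.148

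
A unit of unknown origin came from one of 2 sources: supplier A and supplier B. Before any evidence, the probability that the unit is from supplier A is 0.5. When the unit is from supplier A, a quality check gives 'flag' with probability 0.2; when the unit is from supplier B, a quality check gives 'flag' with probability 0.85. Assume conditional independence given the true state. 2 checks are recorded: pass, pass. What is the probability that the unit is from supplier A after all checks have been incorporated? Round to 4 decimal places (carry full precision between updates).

After 'pass': P(supplier A) = 0.8·0.5000 / (0.8·0.5000 + 0.15·0.5000) ≈ 0.8421
After 'pass': P(supplier A) = 0.8·0.8421 / (0.8·0.8421 + 0.15·0.1579) ≈ 0.9660

0.9660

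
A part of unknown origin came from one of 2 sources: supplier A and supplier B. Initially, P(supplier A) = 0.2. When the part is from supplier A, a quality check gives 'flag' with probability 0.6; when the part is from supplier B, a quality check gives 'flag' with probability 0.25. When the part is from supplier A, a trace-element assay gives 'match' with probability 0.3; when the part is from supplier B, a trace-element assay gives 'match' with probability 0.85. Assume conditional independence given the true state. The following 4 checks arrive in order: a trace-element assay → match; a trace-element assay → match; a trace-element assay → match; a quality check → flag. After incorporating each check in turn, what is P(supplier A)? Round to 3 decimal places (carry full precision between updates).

After a trace-element assay='match': P(supplier A) = 0.3·0.2000 / (0.3·0.2000 + 0.85·0.8000) ≈ 0.0811
After a trace-element assay='match': P(supplier A) = 0.3·0.0811 / (0.3·0.0811 + 0.85·0.9189) ≈ 0.0302
After a trace-element assay='match': P(supplier A) = 0.3·0.0302 / (0.3·0.0302 + 0.85·0.9698) ≈ 0.0109
After a quality check='flag': P(supplier A) = 0.6·0.0109 / (0.6·0.0109 + 0.25·0.9891) ≈ 0.0257

0.026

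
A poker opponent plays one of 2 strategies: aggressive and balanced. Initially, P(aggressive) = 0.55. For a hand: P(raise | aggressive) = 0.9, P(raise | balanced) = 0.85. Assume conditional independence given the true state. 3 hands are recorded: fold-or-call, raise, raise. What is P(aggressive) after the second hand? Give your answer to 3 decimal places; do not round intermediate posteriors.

0.463

After 'fold-or-call': P(aggressive) = 0.1·0.5500 / (0.1·0.5500 + 0.15·0.4500) ≈ 0.4490
After 'raise': P(aggressive) = 0.9·0.4490 / (0.9·0.4490 + 0.85·0.5510) ≈ 0.4632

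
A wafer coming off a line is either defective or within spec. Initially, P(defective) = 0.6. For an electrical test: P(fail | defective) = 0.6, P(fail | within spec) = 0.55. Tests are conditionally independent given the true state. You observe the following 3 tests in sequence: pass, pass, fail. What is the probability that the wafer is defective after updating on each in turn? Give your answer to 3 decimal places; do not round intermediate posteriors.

0.564

Apply Bayes' rule sequentially, carrying P(defective) forward.
After 'pass': P(defective) = 0.4·0.6000 / (0.4·0.6000 + 0.45·0.4000) ≈ 0.5714
After 'pass': P(defective) = 0.4·0.5714 / (0.4·0.5714 + 0.45·0.4286) ≈ 0.5424
After 'fail': P(defective) = 0.6·0.5424 / (0.6·0.5424 + 0.55·0.4576) ≈ 0.5639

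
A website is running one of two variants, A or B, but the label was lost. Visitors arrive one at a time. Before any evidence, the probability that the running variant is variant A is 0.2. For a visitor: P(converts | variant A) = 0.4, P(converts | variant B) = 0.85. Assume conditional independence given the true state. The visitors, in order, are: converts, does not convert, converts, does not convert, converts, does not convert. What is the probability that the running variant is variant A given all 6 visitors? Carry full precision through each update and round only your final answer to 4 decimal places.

0.6251

After 'converts': P(A) = 0.4·0.2000 / (0.4·0.2000 + 0.85·0.8000) ≈ 0.1053
After 'does not convert': P(A) = 0.6·0.1053 / (0.6·0.1053 + 0.15·0.8947) ≈ 0.3200
After 'converts': P(A) = 0.4·0.3200 / (0.4·0.3200 + 0.85·0.6800) ≈ 0.1813
After 'does not convert': P(A) = 0.6·0.1813 / (0.6·0.1813 + 0.15·0.8187) ≈ 0.4697
After 'converts': P(A) = 0.4·0.4697 / (0.4·0.4697 + 0.85·0.5303) ≈ 0.2942
After 'does not convert': P(A) = 0.6·0.2942 / (0.6·0.2942 + 0.15·0.7058) ≈ 0.6251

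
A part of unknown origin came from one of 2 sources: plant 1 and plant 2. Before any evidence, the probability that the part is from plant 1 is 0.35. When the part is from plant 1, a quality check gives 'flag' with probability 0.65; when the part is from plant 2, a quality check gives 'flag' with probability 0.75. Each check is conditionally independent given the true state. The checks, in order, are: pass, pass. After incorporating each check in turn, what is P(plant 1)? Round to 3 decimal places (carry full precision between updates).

Each posterior becomes the prior for the next update.
After 'pass': P(plant 1) = 0.35·0.3500 / (0.35·0.3500 + 0.25·0.6500) ≈ 0.4298
After 'pass': P(plant 1) = 0.35·0.4298 / (0.35·0.4298 + 0.25·0.5702) ≈ 0.5135

0.513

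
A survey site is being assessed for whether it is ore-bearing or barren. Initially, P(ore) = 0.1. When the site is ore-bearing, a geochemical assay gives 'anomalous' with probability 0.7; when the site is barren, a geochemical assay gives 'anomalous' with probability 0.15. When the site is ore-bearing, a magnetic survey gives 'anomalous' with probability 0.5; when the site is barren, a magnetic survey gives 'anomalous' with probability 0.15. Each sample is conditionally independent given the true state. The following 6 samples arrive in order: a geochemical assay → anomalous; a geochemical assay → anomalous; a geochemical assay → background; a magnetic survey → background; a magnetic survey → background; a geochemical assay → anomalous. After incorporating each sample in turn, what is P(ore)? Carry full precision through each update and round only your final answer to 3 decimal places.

0.580

After a geochemical assay='anomalous': P(ore) = 0.7·0.1000 / (0.7·0.1000 + 0.15·0.9000) ≈ 0.3415
After a geochemical assay='anomalous': P(ore) = 0.7·0.3415 / (0.7·0.3415 + 0.15·0.6585) ≈ 0.7076
After a geochemical assay='background': P(ore) = 0.3·0.7076 / (0.3·0.7076 + 0.85·0.2924) ≈ 0.4606
After a magnetic survey='background': P(ore) = 0.5·0.4606 / (0.5·0.4606 + 0.85·0.5394) ≈ 0.3344
After a magnetic survey='background': P(ore) = 0.5·0.3344 / (0.5·0.3344 + 0.85·0.6656) ≈ 0.2281
After a geochemical assay='anomalous': P(ore) = 0.7·0.2281 / (0.7·0.2281 + 0.15·0.7719) ≈ 0.5797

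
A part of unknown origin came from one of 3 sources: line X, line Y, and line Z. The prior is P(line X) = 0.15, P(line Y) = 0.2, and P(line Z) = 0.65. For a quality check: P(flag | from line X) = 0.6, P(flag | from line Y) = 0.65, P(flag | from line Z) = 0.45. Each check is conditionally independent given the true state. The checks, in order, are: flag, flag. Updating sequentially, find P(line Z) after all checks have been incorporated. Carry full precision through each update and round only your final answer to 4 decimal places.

After 'flag': normaliser = 0.6·0.1500 + 0.65·0.2000 + 0.45·0.6500; P(line X) ≈ 0.1756, P(line Y) ≈ 0.2537, P(line Z) ≈ 0.5707
After 'flag': normaliser = 0.6·0.1756 + 0.65·0.2537 + 0.45·0.5707; P(line X) ≈ 0.1999, P(line Y) ≈ 0.3128, P(line Z) ≈ 0.4873

0.4873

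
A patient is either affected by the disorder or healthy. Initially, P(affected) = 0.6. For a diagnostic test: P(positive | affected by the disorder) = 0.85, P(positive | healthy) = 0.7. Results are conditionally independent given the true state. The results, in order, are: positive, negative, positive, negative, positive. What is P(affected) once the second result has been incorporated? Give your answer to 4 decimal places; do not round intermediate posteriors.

0.4766

After 'positive': P(affected) = 0.85·0.6000 / (0.85·0.6000 + 0.7·0.4000) ≈ 0.6456
After 'negative': P(affected) = 0.15·0.6456 / (0.15·0.6456 + 0.3·0.3544) ≈ 0.4766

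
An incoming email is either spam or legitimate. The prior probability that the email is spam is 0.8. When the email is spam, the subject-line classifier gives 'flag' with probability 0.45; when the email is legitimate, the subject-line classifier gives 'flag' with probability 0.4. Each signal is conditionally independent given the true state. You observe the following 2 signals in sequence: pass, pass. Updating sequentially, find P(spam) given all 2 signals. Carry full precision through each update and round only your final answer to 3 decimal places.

After 'pass': P(spam) = 0.55·0.8000 / (0.55·0.8000 + 0.6·0.2000) ≈ 0.7857
After 'pass': P(spam) = 0.55·0.7857 / (0.55·0.7857 + 0.6·0.2143) ≈ 0.7707

0.771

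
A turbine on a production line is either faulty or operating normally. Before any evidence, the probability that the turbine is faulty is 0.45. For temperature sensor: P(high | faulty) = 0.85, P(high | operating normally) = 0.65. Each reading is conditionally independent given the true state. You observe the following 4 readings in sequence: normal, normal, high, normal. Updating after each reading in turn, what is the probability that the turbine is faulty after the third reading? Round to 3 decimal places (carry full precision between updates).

0.164

After 'normal': P(faulty) = 0.15·0.4500 / (0.15·0.4500 + 0.35·0.5500) ≈ 0.2596
After 'normal': P(faulty) = 0.15·0.2596 / (0.15·0.2596 + 0.35·0.7404) ≈ 0.1306
After 'high': P(faulty) = 0.85·0.1306 / (0.85·0.1306 + 0.65·0.8694) ≈ 0.1642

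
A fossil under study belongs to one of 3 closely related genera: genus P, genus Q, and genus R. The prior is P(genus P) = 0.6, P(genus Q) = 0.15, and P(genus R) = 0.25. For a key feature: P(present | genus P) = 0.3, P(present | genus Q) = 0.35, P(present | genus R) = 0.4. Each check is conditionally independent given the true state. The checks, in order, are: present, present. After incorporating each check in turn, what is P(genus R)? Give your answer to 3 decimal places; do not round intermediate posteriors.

0.356

Each posterior becomes the prior for the next update.
After 'present': normaliser = 0.3·0.6000 + 0.35·0.1500 + 0.4·0.2500; P(genus P) ≈ 0.5414, P(genus Q) ≈ 0.1579, P(genus R) ≈ 0.3008
After 'present': normaliser = 0.3·0.5414 + 0.35·0.1579 + 0.4·0.3008; P(genus P) ≈ 0.4805, P(genus Q) ≈ 0.1635, P(genus R) ≈ 0.3560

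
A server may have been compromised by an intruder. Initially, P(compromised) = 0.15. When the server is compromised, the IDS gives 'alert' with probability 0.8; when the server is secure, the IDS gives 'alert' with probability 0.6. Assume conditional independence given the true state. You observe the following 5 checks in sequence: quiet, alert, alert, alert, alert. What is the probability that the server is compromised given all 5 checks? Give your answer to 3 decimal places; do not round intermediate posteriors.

0.218

After 'quiet': P(compromised) = 0.2·0.1500 / (0.2·0.1500 + 0.4·0.8500) ≈ 0.0811
After 'alert': P(compromised) = 0.8·0.0811 / (0.8·0.0811 + 0.6·0.9189) ≈ 0.1053
After 'alert': P(compromised) = 0.8·0.1053 / (0.8·0.1053 + 0.6·0.8947) ≈ 0.1356
After 'alert': P(compromised) = 0.8·0.1356 / (0.8·0.1356 + 0.6·0.8644) ≈ 0.1730
After 'alert': P(compromised) = 0.8·0.1730 / (0.8·0.1730 + 0.6·0.8270) ≈ 0.2181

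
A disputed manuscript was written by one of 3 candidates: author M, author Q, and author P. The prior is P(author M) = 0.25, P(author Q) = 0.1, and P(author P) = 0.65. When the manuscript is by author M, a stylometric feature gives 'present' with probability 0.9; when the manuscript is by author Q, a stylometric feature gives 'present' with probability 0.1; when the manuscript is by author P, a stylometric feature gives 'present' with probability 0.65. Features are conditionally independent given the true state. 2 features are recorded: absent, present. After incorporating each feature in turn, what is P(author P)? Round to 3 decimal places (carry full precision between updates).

0.824

After 'absent': normaliser = 0.1·0.2500 + 0.9·0.1000 + 0.35·0.6500; P(author M) ≈ 0.0730, P(author Q) ≈ 0.2628, P(author P) ≈ 0.6642
After 'present': normaliser = 0.9·0.0730 + 0.1·0.2628 + 0.65·0.6642; P(author M) ≈ 0.1254, P(author Q) ≈ 0.0502, P(author P) ≈ 0.8244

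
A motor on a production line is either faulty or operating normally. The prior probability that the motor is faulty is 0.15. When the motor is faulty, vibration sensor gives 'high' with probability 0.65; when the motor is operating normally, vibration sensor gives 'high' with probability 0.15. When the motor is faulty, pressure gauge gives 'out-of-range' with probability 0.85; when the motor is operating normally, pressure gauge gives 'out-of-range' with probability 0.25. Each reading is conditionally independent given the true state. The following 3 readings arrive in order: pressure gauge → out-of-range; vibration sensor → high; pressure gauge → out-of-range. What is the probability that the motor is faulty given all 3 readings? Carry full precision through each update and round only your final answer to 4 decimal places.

0.8984

After pressure gauge='out-of-range': P(faulty) = 0.85·0.1500 / (0.85·0.1500 + 0.25·0.8500) ≈ 0.3750
After vibration sensor='high': P(faulty) = 0.65·0.3750 / (0.65·0.3750 + 0.15·0.6250) ≈ 0.7222
After pressure gauge='out-of-range': P(faulty) = 0.85·0.7222 / (0.85·0.7222 + 0.25·0.2778) ≈ 0.8984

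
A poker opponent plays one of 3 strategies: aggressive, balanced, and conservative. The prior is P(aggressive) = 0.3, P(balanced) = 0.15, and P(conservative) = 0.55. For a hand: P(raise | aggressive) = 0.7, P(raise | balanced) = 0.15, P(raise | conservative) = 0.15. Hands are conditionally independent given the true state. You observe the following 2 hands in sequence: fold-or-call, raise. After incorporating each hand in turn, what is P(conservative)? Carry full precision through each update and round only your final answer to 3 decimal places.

0.461

After 'fold-or-call': normaliser = 0.3·0.3000 + 0.85·0.1500 + 0.85·0.5500; P(aggressive) ≈ 0.1314, P(balanced) ≈ 0.1861, P(conservative) ≈ 0.6825
After 'raise': normaliser = 0.7·0.1314 + 0.15·0.1861 + 0.15·0.6825; P(aggressive) ≈ 0.4138, P(balanced) ≈ 0.1256, P(conservative) ≈ 0.4606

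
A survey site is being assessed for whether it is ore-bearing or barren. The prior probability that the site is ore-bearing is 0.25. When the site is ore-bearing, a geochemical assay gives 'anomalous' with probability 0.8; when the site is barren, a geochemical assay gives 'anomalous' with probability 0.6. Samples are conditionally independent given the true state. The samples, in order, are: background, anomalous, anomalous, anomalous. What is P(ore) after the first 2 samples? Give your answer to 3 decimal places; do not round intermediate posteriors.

0.182

After 'background': P(ore) = 0.2·0.2500 / (0.2·0.2500 + 0.4·0.7500) ≈ 0.1429
After 'anomalous': P(ore) = 0.8·0.1429 / (0.8·0.1429 + 0.6·0.8571) ≈ 0.1818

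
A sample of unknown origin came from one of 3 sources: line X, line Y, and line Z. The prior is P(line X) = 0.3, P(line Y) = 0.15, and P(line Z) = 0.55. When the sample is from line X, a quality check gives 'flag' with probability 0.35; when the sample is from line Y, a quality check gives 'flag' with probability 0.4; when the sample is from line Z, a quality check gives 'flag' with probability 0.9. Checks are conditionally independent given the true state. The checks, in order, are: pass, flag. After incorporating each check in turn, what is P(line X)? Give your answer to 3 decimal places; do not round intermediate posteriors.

0.444

Apply Bayes' rule sequentially, carrying P(line X) forward.
After 'pass': normaliser = 0.65·0.3000 + 0.6·0.1500 + 0.1·0.5500; P(line X) ≈ 0.5735, P(line Y) ≈ 0.2647, P(line Z) ≈ 0.1618
After 'flag': normaliser = 0.35·0.5735 + 0.4·0.2647 + 0.9·0.1618; P(line X) ≈ 0.4439, P(line Y) ≈ 0.2341, P(line Z) ≈ 0.3220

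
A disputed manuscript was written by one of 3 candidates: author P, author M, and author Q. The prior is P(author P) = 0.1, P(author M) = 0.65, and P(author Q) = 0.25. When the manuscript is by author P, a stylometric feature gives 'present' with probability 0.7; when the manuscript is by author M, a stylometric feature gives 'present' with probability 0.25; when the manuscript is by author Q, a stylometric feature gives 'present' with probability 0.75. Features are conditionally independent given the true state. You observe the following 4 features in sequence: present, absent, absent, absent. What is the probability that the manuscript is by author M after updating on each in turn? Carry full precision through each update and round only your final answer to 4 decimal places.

0.9343

After 'present': normaliser = 0.7·0.1000 + 0.25·0.6500 + 0.75·0.2500; P(author P) ≈ 0.1667, P(author M) ≈ 0.3869, P(author Q) ≈ 0.4464
After 'absent': normaliser = 0.3·0.1667 + 0.75·0.3869 + 0.25·0.4464; P(author P) ≈ 0.1107, P(author M) ≈ 0.6423, P(author Q) ≈ 0.2470
After 'absent': normaliser = 0.3·0.1107 + 0.75·0.6423 + 0.25·0.2470; P(author P) ≈ 0.0576, P(author M) ≈ 0.8353, P(author Q) ≈ 0.1071
After 'absent': normaliser = 0.3·0.0576 + 0.75·0.8353 + 0.25·0.1071; P(author P) ≈ 0.0258, P(author M) ≈ 0.9343, P(author Q) ≈ 0.0399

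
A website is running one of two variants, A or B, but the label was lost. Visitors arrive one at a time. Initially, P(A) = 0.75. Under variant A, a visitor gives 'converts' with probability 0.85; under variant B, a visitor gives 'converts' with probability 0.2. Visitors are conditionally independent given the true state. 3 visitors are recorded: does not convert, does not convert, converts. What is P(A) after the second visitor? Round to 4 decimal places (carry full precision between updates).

After 'does not convert': P(A) = 0.15·0.7500 / (0.15·0.7500 + 0.8·0.2500) ≈ 0.3600
After 'does not convert': P(A) = 0.15·0.3600 / (0.15·0.3600 + 0.8·0.6400) ≈ 0.0954

0.0954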